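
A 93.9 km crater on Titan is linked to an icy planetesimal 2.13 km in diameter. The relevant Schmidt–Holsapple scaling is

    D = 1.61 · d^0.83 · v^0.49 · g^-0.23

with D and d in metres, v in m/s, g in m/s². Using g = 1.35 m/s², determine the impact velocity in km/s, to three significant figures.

Rearranging for v: v = [D / (1.61 · 2130^0.83 · 1.35^-0.23)]^(1/0.49).
D = 93900 m.
2130^0.83 = 578.8
1.35^-0.23 = 0.9333
Denominator = 1.61 × 578.8 × 0.9333 = 869.7
D / 869.7 = 93900 / 869.7 = 108.0
v = 108.0^(1/0.49) = 108.0^2.0408 = 14119 m/s

v ≈ 14.1 km/s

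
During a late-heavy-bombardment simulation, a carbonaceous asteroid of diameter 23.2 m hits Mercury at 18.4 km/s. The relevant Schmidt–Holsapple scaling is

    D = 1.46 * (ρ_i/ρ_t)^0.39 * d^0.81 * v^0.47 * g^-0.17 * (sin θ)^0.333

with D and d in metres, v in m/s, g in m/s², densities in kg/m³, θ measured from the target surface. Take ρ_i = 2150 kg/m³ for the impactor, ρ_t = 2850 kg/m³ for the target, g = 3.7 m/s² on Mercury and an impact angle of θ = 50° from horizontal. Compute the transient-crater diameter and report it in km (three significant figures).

In SI units: v = 18400 m/s.
(ρ_i/ρ_t)^0.39 = (2150/2850)^0.39 = 0.8959
d^0.81 = 23.2^0.81 = 12.77
v^0.47 = 18400^0.47 = 101.0
g^-0.17 = 3.7^-0.17 = 0.8006
(sin 50°)^0.333 = 0.7660^0.333 = 0.9151
D = 1.46 × 0.8959 × 12.77 × 101.0 × 0.8006 × 0.9151 = 1236 m
   = 1.236 km

D ≈ 1.24 km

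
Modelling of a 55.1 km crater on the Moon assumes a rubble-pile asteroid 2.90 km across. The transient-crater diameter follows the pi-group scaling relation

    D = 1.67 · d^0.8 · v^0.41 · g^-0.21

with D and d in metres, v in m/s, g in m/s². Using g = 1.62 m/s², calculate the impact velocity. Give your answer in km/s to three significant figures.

v ≈ 23.5 km/s

Rearranging for v: v = [D / (1.67 · 2900^0.8 · 1.62^-0.21)]^(1/0.41).
D = 55100 m.
2900^0.8 = 588.7
1.62^-0.21 = 0.9037
Denominator = 1.67 × 588.7 × 0.9037 = 888.5
D / 888.5 = 55100 / 888.5 = 62.01
v = 62.01^(1/0.41) = 62.01^2.439 = 23540 m/s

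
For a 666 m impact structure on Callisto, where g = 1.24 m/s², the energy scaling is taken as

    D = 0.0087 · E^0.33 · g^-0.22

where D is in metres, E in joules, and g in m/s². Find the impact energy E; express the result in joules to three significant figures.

Rearranging: E = [D / (0.0087 · g^-0.22)]^(1/0.33).
g^-0.22 = 1.24^-0.22 = 0.9538
D / (0.0087 × 0.9538) = 666 / (8.298 × 10^-3) = 8.026 × 10^4
E = (8.026 × 10^4)^3.0303 = 7.280 × 10^14 J

E ≈ 7.28 × 10^14 J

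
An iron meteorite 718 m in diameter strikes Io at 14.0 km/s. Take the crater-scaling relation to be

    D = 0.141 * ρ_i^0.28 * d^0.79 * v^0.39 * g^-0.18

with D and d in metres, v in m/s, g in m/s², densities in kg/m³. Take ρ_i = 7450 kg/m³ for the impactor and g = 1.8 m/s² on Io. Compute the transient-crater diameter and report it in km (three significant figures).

In SI units: v = 14000 m/s.
ρ_i^0.28 = 7450^0.28 = 12.14
d^0.79 = 718^0.79 = 180.4
v^0.39 = 14000^0.39 = 41.40
g^-0.18 = 1.8^-0.18 = 0.8996
D = 0.141 × 12.14 × 180.4 × 41.40 × 0.8996 = 11501 m
   = 11.50 km

D ≈ 11.5 km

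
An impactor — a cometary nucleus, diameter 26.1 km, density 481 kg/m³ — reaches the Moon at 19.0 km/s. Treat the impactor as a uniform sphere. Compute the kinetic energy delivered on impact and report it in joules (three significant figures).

d = 26100 m; v = 19000 m/s.
Mass m = (π/6) ρ d³ = (π/6) × 481 × (26100)³ = 4.478 × 10^15 kg
E = ½ m v² = 0.5 × 4.478 × 10^15 × (19000)² = 8.083 × 10^23 J

E ≈ 8.08 × 10^23 J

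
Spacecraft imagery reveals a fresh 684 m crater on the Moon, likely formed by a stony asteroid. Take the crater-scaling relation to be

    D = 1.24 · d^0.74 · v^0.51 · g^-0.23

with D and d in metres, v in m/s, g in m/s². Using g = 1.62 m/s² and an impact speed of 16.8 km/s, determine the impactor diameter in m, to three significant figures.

Rearranging for d: d = [D / (1.24 · 16800^0.51 · 1.62^-0.23)]^(1/0.74).
16800^0.51 = 142.9
1.62^-0.23 = 0.8950
Denominator = 1.24 × 142.9 × 0.8950 = 158.6
D / 158.6 = 684 / 158.6 = 4.313
d = 4.313^(1/0.74) = 4.313^1.3514 = 7.208 m

d ≈ 7.21 m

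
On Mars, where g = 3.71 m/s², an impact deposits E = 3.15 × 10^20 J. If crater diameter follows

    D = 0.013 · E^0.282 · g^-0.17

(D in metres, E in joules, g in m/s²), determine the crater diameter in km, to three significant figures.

E^0.282 = (3.15 × 10^20)^0.282 = 6.033 × 10^5
g^-0.17 = 3.71^-0.17 = 0.8002
D = 0.013 × 6.033 × 10^5 × 0.8002 = 6276 m
   = 6.276 km

D ≈ 6.28 km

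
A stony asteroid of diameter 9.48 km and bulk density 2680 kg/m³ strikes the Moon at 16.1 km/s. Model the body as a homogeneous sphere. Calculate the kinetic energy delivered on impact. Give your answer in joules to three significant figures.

d = 9480 m; v = 16100 m/s.
Mass m = (π/6) ρ d³ = (π/6) × 2680 × (9480)³ = 1.196 × 10^15 kg
E = ½ m v² = 0.5 × 1.196 × 10^15 × (16100)² = 1.550 × 10^23 J

E ≈ 1.55 × 10^23 J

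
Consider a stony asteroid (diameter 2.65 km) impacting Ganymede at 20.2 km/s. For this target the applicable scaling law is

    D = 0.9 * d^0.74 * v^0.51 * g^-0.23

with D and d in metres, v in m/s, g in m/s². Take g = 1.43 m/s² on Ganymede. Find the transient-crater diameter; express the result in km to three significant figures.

D ≈ 44.4 km

In SI units: d = 2650 m, v = 20200 m/s.
d^0.74 = 2650^0.74 = 341.4
v^0.51 = 20200^0.51 = 156.9
g^-0.23 = 1.43^-0.23 = 0.9210
D = 0.9 × 341.4 × 156.9 × 0.9210 = 44401 m
   = 44.40 km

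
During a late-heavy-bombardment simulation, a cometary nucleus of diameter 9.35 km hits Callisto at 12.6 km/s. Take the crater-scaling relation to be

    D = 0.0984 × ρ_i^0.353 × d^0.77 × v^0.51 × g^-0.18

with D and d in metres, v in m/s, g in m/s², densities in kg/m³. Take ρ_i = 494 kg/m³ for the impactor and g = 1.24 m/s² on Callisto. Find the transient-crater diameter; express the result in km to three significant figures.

D ≈ 119 km

In SI units: d = 9350 m, v = 12600 m/s.
ρ_i^0.353 = 494^0.353 = 8.931
d^0.77 = 9350^0.77 = 1142
v^0.51 = 12600^0.51 = 123.4
g^-0.18 = 1.24^-0.18 = 0.9620
D = 0.0984 × 8.931 × 1142 × 123.4 × 0.9620 = 1.191 × 10^5 m
   = 119.1 km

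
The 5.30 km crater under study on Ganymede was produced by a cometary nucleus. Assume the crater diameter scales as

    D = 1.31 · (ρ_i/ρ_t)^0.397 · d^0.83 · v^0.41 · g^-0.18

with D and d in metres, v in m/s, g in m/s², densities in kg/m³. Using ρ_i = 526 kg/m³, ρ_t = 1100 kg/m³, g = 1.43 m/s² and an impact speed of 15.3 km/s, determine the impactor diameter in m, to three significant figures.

d ≈ 292 m

Rearranging for d: d = [D / (1.31 · (526/1100)^0.397 · 15300^0.41 · 1.43^-0.18)]^(1/0.83).
D = 5300 m.
(526/1100)^0.397 = 0.7461
15300^0.41 = 51.97
1.43^-0.18 = 0.9376
Denominator = 1.31 × 0.7461 × 51.97 × 0.9376 = 47.63
D / 47.63 = 5300 / 47.63 = 111.3
d = 111.3^(1/0.83) = 111.3^1.2048 = 292.2 m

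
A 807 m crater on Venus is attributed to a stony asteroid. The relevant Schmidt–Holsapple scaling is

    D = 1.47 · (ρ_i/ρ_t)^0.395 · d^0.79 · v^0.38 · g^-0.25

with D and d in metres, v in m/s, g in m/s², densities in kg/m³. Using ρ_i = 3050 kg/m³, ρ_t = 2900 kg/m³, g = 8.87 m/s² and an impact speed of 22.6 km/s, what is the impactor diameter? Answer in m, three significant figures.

d ≈ 46.0 m

Rearranging for d: d = [D / (1.47 · (3050/2900)^0.395 · 22600^0.38 · 8.87^-0.25)]^(1/0.79).
(3050/2900)^0.395 = 1.020
22600^0.38 = 45.14
8.87^-0.25 = 0.5795
Denominator = 1.47 × 1.020 × 45.14 × 0.5795 = 39.22
D / 39.22 = 807 / 39.22 = 20.58
d = 20.58^(1/0.79) = 20.58^1.2658 = 45.98 m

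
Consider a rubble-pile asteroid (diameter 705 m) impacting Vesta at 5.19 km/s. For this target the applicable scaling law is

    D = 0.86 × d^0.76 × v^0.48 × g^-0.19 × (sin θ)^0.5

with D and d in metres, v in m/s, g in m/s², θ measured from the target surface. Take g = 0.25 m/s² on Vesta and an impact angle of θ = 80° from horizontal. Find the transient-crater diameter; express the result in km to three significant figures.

D ≈ 9.85 km

In SI units: v = 5190 m/s.
d^0.76 = 705^0.76 = 146.1
v^0.48 = 5190^0.48 = 60.71
g^-0.19 = 0.25^-0.19 = 1.301
(sin 80°)^0.5 = 0.9848^0.5 = 0.9924
D = 0.86 × 146.1 × 60.71 × 1.301 × 0.9924 = 9849 m
   = 9.849 km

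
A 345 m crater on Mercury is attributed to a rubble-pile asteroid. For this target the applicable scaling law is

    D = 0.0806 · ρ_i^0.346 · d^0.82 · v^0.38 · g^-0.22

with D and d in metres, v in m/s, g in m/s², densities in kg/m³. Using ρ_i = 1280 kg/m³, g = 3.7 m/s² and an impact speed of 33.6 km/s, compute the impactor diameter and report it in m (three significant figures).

d ≈ 14.9 m

Rearranging for d: d = [D / (0.0806 · 1280^0.346 · 33600^0.38 · 3.7^-0.22)]^(1/0.82).
1280^0.346 = 11.89
33600^0.38 = 52.48
3.7^-0.22 = 0.7499
Denominator = 0.0806 × 11.89 × 52.48 × 0.7499 = 37.71
D / 37.71 = 345 / 37.71 = 9.149
d = 9.149^(1/0.82) = 9.149^1.2195 = 14.87 m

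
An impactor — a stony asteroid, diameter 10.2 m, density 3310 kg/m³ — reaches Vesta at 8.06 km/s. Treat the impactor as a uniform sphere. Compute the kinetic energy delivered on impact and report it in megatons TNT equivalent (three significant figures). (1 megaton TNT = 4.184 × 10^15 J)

v = 8060 m/s.
Mass m = (π/6) ρ d³ = (π/6) × 3310 × (10.2)³ = 1.839 × 10^6 kg
E = ½ m v² = 0.5 × 1.839 × 10^6 × (8060)² = 5.973 × 10^13 J
   = 5.973 × 10^13 / 4.184×10^15 = 0.01428 Mt

E ≈ 0.0143 Mt TNT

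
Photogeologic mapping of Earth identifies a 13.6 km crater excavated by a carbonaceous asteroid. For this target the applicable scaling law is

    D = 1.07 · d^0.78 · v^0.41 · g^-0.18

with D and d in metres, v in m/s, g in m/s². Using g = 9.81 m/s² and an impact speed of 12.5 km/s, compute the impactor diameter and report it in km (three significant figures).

Rearranging for d: d = [D / (1.07 · 12500^0.41 · 9.81^-0.18)]^(1/0.78).
D = 13600 m.
12500^0.41 = 47.83
9.81^-0.18 = 0.6630
Denominator = 1.07 × 47.83 × 0.6630 = 33.93
D / 33.93 = 13600 / 33.93 = 400.8
d = 400.8^(1/0.78) = 400.8^1.2821 = 2174 m

d ≈ 2.17 km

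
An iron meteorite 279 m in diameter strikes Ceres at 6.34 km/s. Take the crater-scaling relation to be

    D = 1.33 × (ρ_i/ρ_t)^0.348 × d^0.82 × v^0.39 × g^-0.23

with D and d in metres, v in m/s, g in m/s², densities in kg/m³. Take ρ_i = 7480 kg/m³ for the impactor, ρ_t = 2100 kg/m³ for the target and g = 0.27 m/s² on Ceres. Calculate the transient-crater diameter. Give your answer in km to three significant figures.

In SI units: v = 6340 m/s.
(ρ_i/ρ_t)^0.348 = (7480/2100)^0.348 = 1.556
d^0.82 = 279^0.82 = 101.3
v^0.39 = 6340^0.39 = 30.40
g^-0.23 = 0.27^-0.23 = 1.351
D = 1.33 × 1.556 × 101.3 × 30.40 × 1.351 = 8610 m
   = 8.610 km

D ≈ 8.61 km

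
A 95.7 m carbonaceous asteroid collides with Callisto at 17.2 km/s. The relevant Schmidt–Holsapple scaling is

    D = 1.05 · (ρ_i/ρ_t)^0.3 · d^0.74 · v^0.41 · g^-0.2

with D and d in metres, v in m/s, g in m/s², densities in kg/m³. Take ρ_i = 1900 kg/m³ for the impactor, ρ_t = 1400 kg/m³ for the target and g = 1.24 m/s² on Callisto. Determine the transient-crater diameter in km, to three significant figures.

D ≈ 1.76 km

In SI units: v = 17200 m/s.
(ρ_i/ρ_t)^0.3 = (1900/1400)^0.3 = 1.096
d^0.74 = 95.7^0.74 = 29.23
v^0.41 = 17200^0.41 = 54.52
g^-0.2 = 1.24^-0.2 = 0.9579
D = 1.05 × 1.096 × 29.23 × 54.52 × 0.9579 = 1757 m
   = 1.757 km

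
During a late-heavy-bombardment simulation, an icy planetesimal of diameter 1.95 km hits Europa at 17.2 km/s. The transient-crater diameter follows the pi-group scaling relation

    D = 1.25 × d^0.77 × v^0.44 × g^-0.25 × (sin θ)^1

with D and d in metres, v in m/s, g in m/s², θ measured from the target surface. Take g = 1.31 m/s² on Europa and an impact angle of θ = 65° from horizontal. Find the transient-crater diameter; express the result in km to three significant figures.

In SI units: d = 1950 m, v = 17200 m/s.
d^0.77 = 1950^0.77 = 341.4
v^0.44 = 17200^0.44 = 73.05
g^-0.25 = 1.31^-0.25 = 0.9347
(sin 65°)^1 = 0.9063^1 = 0.9063
D = 1.25 × 341.4 × 73.05 × 0.9347 × 0.9063 = 26408 m
   = 26.41 km

D ≈ 26.4 km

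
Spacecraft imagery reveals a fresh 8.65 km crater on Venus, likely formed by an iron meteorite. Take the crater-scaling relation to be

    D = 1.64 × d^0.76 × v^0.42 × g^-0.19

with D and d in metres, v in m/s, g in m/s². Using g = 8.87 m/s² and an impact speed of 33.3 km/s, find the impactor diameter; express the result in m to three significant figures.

Rearranging for d: d = [D / (1.64 · 33300^0.42 · 8.87^-0.19)]^(1/0.76).
D = 8650 m.
33300^0.42 = 79.33
8.87^-0.19 = 0.6605
Denominator = 1.64 × 79.33 × 0.6605 = 85.93
D / 85.93 = 8650 / 85.93 = 100.7
d = 100.7^(1/0.76) = 100.7^1.3158 = 432.1 m

d ≈ 432 m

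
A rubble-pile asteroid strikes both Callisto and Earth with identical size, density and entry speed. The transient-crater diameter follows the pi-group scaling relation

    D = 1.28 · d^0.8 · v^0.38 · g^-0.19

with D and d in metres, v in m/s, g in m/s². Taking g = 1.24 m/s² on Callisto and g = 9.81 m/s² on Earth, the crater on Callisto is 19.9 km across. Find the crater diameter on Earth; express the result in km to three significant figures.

All impactor-dependent factors cancel in the ratio, leaving D_Earth/D_Callisto = (g_Earth/g_Callisto)^-0.19.
(9.81/1.24)^-0.19 = 7.911^-0.19 = 0.6751
D_Earth = 0.6751 × 19.9 km = 13.4 km

D ≈ 13.4 km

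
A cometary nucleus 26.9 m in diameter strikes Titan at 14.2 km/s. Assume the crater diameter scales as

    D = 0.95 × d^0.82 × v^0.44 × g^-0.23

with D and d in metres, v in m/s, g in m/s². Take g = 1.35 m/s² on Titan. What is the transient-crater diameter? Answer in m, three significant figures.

In SI units: v = 14200 m/s.
d^0.82 = 26.9^0.82 = 14.87
v^0.44 = 14200^0.44 = 67.14
g^-0.23 = 1.35^-0.23 = 0.9333
D = 0.95 × 14.87 × 67.14 × 0.9333 = 885.2 m

D ≈ 885 m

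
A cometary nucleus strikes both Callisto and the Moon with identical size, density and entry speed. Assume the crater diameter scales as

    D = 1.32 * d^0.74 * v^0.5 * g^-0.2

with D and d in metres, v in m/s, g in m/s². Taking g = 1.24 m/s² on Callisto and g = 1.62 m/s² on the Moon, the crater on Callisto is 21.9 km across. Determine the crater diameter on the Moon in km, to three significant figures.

D ≈ 20.8 km

All impactor-dependent factors cancel in the ratio, leaving D_Moon/D_Callisto = (g_Moon/g_Callisto)^-0.2.
(1.62/1.24)^-0.2 = 1.306^-0.2 = 0.9480
D_Moon = 0.9480 × 21.9 km = 20.8 km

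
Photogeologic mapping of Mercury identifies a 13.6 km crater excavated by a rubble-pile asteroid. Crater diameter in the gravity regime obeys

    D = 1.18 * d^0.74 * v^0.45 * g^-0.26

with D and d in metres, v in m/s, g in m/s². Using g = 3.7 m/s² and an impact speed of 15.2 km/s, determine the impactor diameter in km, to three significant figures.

Rearranging for d: d = [D / (1.18 · 15200^0.45 · 3.7^-0.26)]^(1/0.74).
D = 13600 m.
15200^0.45 = 76.18
3.7^-0.26 = 0.7117
Denominator = 1.18 × 76.18 × 0.7117 = 63.98
D / 63.98 = 13600 / 63.98 = 212.6
d = 212.6^(1/0.74) = 212.6^1.3514 = 1398 m

d ≈ 1.40 km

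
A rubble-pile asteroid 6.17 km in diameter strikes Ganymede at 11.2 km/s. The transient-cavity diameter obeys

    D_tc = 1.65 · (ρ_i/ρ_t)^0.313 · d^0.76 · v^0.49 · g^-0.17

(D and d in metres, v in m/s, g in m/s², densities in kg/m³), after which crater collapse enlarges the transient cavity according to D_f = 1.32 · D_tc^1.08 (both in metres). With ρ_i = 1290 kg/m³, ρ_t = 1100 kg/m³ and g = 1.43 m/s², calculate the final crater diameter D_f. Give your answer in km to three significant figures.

D_f ≈ 402 km

In SI: d = 6170 m, v = 11200 m/s.
(ρ_i/ρ_t)^0.313 = (1290/1100)^0.313 = 1.051
d^0.76 = 6170^0.76 = 759.7
v^0.49 = 11200^0.49 = 96.41
g^-0.17 = 1.43^-0.17 = 0.9410
D_tc = 1.65 × 1.051 × 759.7 × 96.41 × 0.9410 = 1.195 × 10^5 m
D_f = 1.32 × (1.195 × 10^5)^1.08 = 4.019 × 10^5 m
     = 401.9 km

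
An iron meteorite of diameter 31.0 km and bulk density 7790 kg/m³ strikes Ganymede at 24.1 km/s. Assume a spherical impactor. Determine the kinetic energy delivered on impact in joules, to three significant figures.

d = 31000 m; v = 24100 m/s.
Mass m = (π/6) ρ d³ = (π/6) × 7790 × (31000)³ = 1.215 × 10^17 kg
E = ½ m v² = 0.5 × 1.215 × 10^17 × (24100)² = 3.528 × 10^25 J

E ≈ 3.53 × 10^25 J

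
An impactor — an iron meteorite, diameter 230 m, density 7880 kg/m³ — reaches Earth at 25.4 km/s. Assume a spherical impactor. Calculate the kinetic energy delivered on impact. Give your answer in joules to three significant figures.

v = 25400 m/s.
Mass m = (π/6) ρ d³ = (π/6) × 7880 × (230)³ = 5.020 × 10^10 kg
E = ½ m v² = 0.5 × 5.020 × 10^10 × (25400)² = 1.619 × 10^19 J

E ≈ 1.62 × 10^19 J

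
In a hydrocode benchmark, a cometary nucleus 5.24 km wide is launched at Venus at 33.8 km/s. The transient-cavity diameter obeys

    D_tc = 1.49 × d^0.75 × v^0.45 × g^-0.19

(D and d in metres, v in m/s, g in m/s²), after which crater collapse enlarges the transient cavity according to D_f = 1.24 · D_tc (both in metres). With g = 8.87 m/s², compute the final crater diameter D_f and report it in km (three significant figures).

In SI: d = 5240 m, v = 33800 m/s.
d^0.75 = 5240^0.75 = 615.9
v^0.45 = 33800^0.45 = 109.1
g^-0.19 = 8.87^-0.19 = 0.6605
D_tc = 1.49 × 615.9 × 109.1 × 0.6605 = 66130 m
D_f = 1.24 × 66130 = 82001 m
     = 82.00 km

D_f ≈ 82.0 km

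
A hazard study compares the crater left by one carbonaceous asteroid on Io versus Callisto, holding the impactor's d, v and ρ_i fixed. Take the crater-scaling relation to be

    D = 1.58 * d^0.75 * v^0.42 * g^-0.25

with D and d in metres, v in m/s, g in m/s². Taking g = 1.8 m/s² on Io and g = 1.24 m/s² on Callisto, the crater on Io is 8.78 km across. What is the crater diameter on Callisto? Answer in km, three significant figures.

D ≈ 9.64 km

All impactor-dependent factors cancel in the ratio, leaving D_Callisto/D_Io = (g_Callisto/g_Io)^-0.25.
(1.24/1.8)^-0.25 = 0.6889^-0.25 = 1.098
D_Callisto = 1.098 × 8.78 km = 9.64 km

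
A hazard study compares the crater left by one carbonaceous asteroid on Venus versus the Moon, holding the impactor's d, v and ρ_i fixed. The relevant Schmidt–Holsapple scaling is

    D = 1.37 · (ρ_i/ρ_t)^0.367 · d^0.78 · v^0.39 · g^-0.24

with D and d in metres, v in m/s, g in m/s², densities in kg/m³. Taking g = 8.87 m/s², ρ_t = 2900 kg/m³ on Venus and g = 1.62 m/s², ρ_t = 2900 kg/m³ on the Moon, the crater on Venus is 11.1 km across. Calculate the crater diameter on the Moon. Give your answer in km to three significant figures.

D ≈ 16.7 km

The impactor-only factors (d, v, ρ_i) cancel in the ratio, leaving D_Moon/D_Venus = (g_Moon/g_Venus)^-0.24 · (ρ_t,Venus/ρ_t,Moon)^0.367.
(1.62/8.87)^-0.24 = 0.1826^-0.24 = 1.504
(2900/2900)^0.367 = 1.000^0.367 = 1.000
Ratio = 1.504 × 1.000 = 1.504
D_Moon = 1.504 × 11.1 km = 16.7 km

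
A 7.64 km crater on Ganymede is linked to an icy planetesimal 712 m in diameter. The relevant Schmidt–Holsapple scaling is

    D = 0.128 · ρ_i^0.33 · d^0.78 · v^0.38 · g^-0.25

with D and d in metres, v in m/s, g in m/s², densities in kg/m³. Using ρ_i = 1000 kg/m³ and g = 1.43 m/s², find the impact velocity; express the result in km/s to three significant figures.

v ≈ 16.2 km/s

Rearranging for v: v = [D / (0.128 · 1000^0.33 · 712^0.78 · 1.43^-0.25)]^(1/0.38).
D = 7640 m.
1000^0.33 = 9.772
712^0.78 = 167.9
1.43^-0.25 = 0.9145
Denominator = 0.128 × 9.772 × 167.9 × 0.9145 = 192.1
D / 192.1 = 7640 / 192.1 = 39.77
v = 39.77^(1/0.38) = 39.77^2.6316 = 16195 m/s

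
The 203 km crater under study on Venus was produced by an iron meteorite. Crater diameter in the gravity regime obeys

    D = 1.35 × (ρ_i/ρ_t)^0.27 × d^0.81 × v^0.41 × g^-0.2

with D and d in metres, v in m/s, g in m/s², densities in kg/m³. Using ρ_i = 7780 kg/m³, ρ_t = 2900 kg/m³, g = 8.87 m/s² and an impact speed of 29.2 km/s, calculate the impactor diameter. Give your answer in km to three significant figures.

d ≈ 16.7 km

Rearranging for d: d = [D / (1.35 · (7780/2900)^0.27 · 29200^0.41 · 8.87^-0.2)]^(1/0.81).
D = 203000 m.
(7780/2900)^0.27 = 1.305
29200^0.41 = 67.73
8.87^-0.2 = 0.6463
Denominator = 1.35 × 1.305 × 67.73 × 0.6463 = 77.12
D / 77.12 = 203000 / 77.12 = 2632
d = 2632^(1/0.81) = 2632^1.2346 = 16699 m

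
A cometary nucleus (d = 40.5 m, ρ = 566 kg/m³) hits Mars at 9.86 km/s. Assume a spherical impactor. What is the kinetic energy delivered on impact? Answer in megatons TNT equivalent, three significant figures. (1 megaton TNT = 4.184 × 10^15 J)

v = 9860 m/s.
Mass m = (π/6) ρ d³ = (π/6) × 566 × (40.5)³ = 1.969 × 10^7 kg
E = ½ m v² = 0.5 × 1.969 × 10^7 × (9860)² = 9.571 × 10^14 J
   = 9.571 × 10^14 / 4.184×10^15 = 0.2288 Mt

E ≈ 0.229 Mt TNT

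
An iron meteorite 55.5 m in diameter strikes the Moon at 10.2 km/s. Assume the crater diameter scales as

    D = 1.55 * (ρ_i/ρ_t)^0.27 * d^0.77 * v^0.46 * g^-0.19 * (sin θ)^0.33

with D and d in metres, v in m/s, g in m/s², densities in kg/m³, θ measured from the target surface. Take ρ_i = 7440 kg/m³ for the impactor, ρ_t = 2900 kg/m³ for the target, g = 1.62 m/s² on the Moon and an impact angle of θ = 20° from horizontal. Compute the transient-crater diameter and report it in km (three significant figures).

In SI units: v = 10200 m/s.
(ρ_i/ρ_t)^0.27 = (7440/2900)^0.27 = 1.290
d^0.77 = 55.5^0.77 = 22.03
v^0.46 = 10200^0.46 = 69.82
g^-0.19 = 1.62^-0.19 = 0.9124
(sin 20°)^0.33 = 0.3420^0.33 = 0.7018
D = 1.55 × 1.290 × 22.03 × 69.82 × 0.9124 × 0.7018 = 1969 m
   = 1.969 km

D ≈ 1.97 km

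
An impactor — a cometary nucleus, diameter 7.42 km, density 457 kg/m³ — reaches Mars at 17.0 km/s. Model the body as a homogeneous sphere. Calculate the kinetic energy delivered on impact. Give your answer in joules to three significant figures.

d = 7420 m; v = 17000 m/s.
Mass m = (π/6) ρ d³ = (π/6) × 457 × (7420)³ = 9.775 × 10^13 kg
E = ½ m v² = 0.5 × 9.775 × 10^13 × (17000)² = 1.412 × 10^22 J

E ≈ 1.41 × 10^22 J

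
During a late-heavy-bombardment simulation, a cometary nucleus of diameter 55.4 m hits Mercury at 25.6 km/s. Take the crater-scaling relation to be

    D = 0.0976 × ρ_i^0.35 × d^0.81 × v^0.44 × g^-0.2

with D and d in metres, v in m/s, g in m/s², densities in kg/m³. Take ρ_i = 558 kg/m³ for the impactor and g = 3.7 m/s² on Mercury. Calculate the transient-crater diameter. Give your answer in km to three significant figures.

In SI units: v = 25600 m/s.
ρ_i^0.35 = 558^0.35 = 9.148
d^0.81 = 55.4^0.81 = 25.84
v^0.44 = 25600^0.44 = 87.02
g^-0.2 = 3.7^-0.2 = 0.7698
D = 0.0976 × 9.148 × 25.84 × 87.02 × 0.7698 = 1545 m
   = 1.545 km

D ≈ 1.55 km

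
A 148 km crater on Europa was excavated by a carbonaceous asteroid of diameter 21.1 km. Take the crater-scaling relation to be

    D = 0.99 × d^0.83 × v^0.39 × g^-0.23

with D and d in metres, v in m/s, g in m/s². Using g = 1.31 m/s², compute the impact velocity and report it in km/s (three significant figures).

Rearranging for v: v = [D / (0.99 · 21100^0.83 · 1.31^-0.23)]^(1/0.39).
D = 148000 m.
21100^0.83 = 3883
1.31^-0.23 = 0.9398
Denominator = 0.99 × 3883 × 0.9398 = 3613
D / 3613 = 148000 / 3613 = 40.96
v = 40.96^(1/0.39) = 40.96^2.5641 = 13622 m/s

v ≈ 13.6 km/s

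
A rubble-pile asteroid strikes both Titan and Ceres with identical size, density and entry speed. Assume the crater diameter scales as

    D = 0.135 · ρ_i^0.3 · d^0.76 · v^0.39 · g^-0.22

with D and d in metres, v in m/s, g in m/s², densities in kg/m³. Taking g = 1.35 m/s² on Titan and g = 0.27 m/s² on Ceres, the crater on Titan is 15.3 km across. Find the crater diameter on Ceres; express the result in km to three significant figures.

D ≈ 21.8 km

All impactor-dependent factors cancel in the ratio, leaving D_Ceres/D_Titan = (g_Ceres/g_Titan)^-0.22.
(0.27/1.35)^-0.22 = 0.2000^-0.22 = 1.425
D_Ceres = 1.425 × 15.3 km = 21.8 km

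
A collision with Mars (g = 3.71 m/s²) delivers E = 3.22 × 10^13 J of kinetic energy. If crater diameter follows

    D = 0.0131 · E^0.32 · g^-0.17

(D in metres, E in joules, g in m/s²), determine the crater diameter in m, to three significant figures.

D ≈ 220 m

E^0.32 = (3.22 × 10^13)^0.32 = 2.101 × 10^4
g^-0.17 = 3.71^-0.17 = 0.8002
D = 0.0131 × 2.101 × 10^4 × 0.8002 = 220.2 m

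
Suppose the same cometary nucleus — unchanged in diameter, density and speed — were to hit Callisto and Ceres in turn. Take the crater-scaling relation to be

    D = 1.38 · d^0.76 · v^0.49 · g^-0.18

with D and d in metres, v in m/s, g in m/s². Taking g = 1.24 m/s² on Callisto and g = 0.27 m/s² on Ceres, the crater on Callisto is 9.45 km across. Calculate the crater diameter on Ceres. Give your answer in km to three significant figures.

D ≈ 12.4 km

All impactor-dependent factors cancel in the ratio, leaving D_Ceres/D_Callisto = (g_Ceres/g_Callisto)^-0.18.
(0.27/1.24)^-0.18 = 0.2177^-0.18 = 1.316
D_Ceres = 1.316 × 9.45 km = 12.4 km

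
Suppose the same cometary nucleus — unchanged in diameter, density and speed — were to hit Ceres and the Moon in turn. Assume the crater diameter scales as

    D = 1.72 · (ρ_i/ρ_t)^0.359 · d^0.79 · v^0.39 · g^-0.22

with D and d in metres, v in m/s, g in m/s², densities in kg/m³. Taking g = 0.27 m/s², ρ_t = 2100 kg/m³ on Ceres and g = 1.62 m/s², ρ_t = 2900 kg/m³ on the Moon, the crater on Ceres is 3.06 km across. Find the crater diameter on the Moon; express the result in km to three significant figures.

D ≈ 1.84 km

The impactor-only factors (d, v, ρ_i) cancel in the ratio, leaving D_Moon/D_Ceres = (g_Moon/g_Ceres)^-0.22 · (ρ_t,Ceres/ρ_t,Moon)^0.359.
(1.62/0.27)^-0.22 = 6.000^-0.22 = 0.6742
(2100/2900)^0.359 = 0.7241^0.359 = 0.8906
Ratio = 0.6742 × 0.8906 = 0.6004
D_Moon = 0.6004 × 3.06 km = 1.84 km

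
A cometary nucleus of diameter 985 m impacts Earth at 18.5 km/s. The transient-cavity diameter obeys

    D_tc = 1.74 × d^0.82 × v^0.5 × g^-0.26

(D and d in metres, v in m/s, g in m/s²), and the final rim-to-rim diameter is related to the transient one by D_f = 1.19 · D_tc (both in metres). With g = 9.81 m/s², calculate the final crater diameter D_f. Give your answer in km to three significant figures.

v = 18500 m/s.
d^0.82 = 985^0.82 = 284.9
v^0.5 = 18500^0.5 = 136.0
g^-0.26 = 9.81^-0.26 = 0.5523
D_tc = 1.74 × 284.9 × 136.0 × 0.5523 = 37240 m
D_f = 1.19 × 37240 = 44316 m
     = 44.32 km

D_f ≈ 44.3 km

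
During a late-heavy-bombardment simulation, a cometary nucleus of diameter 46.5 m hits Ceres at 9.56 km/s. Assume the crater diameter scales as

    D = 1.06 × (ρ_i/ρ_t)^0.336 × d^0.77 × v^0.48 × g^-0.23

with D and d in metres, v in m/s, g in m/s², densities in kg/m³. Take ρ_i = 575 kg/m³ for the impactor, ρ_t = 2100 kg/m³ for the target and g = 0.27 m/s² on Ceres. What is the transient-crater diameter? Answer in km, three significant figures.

D ≈ 1.45 km

In SI units: v = 9560 m/s.
(ρ_i/ρ_t)^0.336 = (575/2100)^0.336 = 0.6471
d^0.77 = 46.5^0.77 = 19.23
v^0.48 = 9560^0.48 = 81.40
g^-0.23 = 0.27^-0.23 = 1.351
D = 1.06 × 0.6471 × 19.23 × 81.40 × 1.351 = 1451 m
   = 1.451 km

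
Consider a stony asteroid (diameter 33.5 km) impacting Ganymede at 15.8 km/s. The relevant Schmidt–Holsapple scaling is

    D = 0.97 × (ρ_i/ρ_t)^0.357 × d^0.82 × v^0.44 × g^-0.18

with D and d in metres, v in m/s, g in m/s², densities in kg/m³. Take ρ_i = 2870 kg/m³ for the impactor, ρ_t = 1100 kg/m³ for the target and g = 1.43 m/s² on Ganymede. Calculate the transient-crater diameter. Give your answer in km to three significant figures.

In SI units: d = 33500 m, v = 15800 m/s.
(ρ_i/ρ_t)^0.357 = (2870/1100)^0.357 = 1.408
d^0.82 = 33500^0.82 = 5135
v^0.44 = 15800^0.44 = 70.37
g^-0.18 = 1.43^-0.18 = 0.9376
D = 0.97 × 1.408 × 5135 × 70.37 × 0.9376 = 4.627 × 10^5 m
   = 462.7 km

D ≈ 463 km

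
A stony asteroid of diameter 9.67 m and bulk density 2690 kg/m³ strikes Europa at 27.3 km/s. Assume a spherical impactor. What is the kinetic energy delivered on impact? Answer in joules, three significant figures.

v = 27300 m/s.
Mass m = (π/6) ρ d³ = (π/6) × 2690 × (9.67)³ = 1.274 × 10^6 kg
E = ½ m v² = 0.5 × 1.274 × 10^6 × (27300)² = 4.747 × 10^14 J

E ≈ 4.75 × 10^14 J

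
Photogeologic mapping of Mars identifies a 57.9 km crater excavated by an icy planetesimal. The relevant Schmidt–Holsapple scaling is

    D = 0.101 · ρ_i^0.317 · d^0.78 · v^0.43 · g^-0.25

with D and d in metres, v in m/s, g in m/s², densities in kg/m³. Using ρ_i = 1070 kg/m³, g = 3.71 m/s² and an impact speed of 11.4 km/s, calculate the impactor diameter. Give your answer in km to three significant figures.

Rearranging for d: d = [D / (0.101 · 1070^0.317 · 11400^0.43 · 3.71^-0.25)]^(1/0.78).
D = 57900 m.
1070^0.317 = 9.127
11400^0.43 = 55.52
3.71^-0.25 = 0.7205
Denominator = 0.101 × 9.127 × 55.52 × 0.7205 = 36.88
D / 36.88 = 57900 / 36.88 = 1570
d = 1570^(1/0.78) = 1570^1.2821 = 12516 m

d ≈ 12.5 km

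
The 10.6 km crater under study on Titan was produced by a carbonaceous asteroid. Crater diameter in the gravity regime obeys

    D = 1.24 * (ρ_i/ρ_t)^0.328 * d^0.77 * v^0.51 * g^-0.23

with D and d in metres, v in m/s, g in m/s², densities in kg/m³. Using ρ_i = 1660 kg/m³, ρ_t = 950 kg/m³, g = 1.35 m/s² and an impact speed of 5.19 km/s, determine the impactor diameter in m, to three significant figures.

d ≈ 381 m

Rearranging for d: d = [D / (1.24 · (1660/950)^0.328 · 5190^0.51 · 1.35^-0.23)]^(1/0.77).
D = 10600 m.
(1660/950)^0.328 = 1.201
5190^0.51 = 78.48
1.35^-0.23 = 0.9333
Denominator = 1.24 × 1.201 × 78.48 × 0.9333 = 109.1
D / 109.1 = 10600 / 109.1 = 97.16
d = 97.16^(1/0.77) = 97.16^1.2987 = 381.2 m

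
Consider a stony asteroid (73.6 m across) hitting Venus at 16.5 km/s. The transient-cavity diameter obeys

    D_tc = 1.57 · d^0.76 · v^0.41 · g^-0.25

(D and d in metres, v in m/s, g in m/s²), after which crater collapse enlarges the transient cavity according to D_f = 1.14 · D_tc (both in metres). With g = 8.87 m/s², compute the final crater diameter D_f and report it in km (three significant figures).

v = 16500 m/s.
d^0.76 = 73.6^0.76 = 26.23
v^0.41 = 16500^0.41 = 53.60
g^-0.25 = 8.87^-0.25 = 0.5795
D_tc = 1.57 × 26.23 × 53.60 × 0.5795 = 1279 m
D_f = 1.14 × 1279 = 1458 m
     = 1.458 km

D_f ≈ 1.46 km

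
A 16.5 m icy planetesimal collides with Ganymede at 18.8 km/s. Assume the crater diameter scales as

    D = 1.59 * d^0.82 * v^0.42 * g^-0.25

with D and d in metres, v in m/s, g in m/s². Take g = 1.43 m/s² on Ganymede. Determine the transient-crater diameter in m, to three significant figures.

D ≈ 904 m

In SI units: v = 18800 m/s.
d^0.82 = 16.5^0.82 = 9.962
v^0.42 = 18800^0.42 = 62.39
g^-0.25 = 1.43^-0.25 = 0.9145
D = 1.59 × 9.962 × 62.39 × 0.9145 = 903.7 m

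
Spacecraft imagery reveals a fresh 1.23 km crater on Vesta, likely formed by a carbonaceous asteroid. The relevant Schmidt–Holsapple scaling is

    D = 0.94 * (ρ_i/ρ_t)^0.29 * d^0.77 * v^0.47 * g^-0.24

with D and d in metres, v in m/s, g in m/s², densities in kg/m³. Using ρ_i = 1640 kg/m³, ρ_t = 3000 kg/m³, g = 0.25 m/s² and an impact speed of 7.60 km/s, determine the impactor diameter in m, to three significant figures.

Rearranging for d: d = [D / (0.94 · (1640/3000)^0.29 · 7600^0.47 · 0.25^-0.24)]^(1/0.77).
D = 1230 m.
(1640/3000)^0.29 = 0.8393
7600^0.47 = 66.68
0.25^-0.24 = 1.395
Denominator = 0.94 × 0.8393 × 66.68 × 1.395 = 73.39
D / 73.39 = 1230 / 73.39 = 16.76
d = 16.76^(1/0.77) = 16.76^1.2987 = 38.90 m

d ≈ 38.9 m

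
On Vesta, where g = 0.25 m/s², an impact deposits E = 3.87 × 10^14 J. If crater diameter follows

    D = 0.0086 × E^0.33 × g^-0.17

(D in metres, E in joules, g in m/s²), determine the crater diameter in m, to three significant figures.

D ≈ 709 m

E^0.33 = (3.87 × 10^14)^0.33 = 6.515 × 10^4
g^-0.17 = 0.25^-0.17 = 1.266
D = 0.0086 × 6.515 × 10^4 × 1.266 = 709.3 m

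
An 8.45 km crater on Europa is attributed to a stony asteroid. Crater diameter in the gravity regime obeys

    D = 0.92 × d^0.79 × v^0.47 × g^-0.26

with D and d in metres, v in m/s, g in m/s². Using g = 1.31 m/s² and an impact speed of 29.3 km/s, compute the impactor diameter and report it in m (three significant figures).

d ≈ 250 m

Rearranging for d: d = [D / (0.92 · 29300^0.47 · 1.31^-0.26)]^(1/0.79).
D = 8450 m.
29300^0.47 = 125.7
1.31^-0.26 = 0.9322
Denominator = 0.92 × 125.7 × 0.9322 = 107.8
D / 107.8 = 8450 / 107.8 = 78.39
d = 78.39^(1/0.79) = 78.39^1.2658 = 249.9 m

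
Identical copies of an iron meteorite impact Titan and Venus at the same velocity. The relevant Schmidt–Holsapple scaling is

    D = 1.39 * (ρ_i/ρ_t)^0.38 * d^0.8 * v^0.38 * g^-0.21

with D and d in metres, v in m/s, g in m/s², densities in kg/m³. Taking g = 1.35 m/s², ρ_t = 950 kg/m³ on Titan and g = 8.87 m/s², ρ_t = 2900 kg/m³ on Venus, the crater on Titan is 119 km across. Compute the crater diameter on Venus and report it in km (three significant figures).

The impactor-only factors (d, v, ρ_i) cancel in the ratio, leaving D_Venus/D_Titan = (g_Venus/g_Titan)^-0.21 · (ρ_t,Titan/ρ_t,Venus)^0.38.
(8.87/1.35)^-0.21 = 6.570^-0.21 = 0.6735
(950/2900)^0.38 = 0.3276^0.38 = 0.6544
Ratio = 0.6735 × 0.6544 = 0.4407
D_Venus = 0.4407 × 119 km = 52.4 km

D ≈ 52.4 km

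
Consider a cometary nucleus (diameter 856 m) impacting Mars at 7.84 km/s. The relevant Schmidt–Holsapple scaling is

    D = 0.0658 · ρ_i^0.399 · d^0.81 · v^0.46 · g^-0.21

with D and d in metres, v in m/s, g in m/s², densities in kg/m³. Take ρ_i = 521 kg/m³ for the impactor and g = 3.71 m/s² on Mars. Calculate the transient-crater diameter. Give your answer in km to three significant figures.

D ≈ 8.90 km

In SI units: v = 7840 m/s.
ρ_i^0.399 = 521^0.399 = 12.13
d^0.81 = 856^0.81 = 237.3
v^0.46 = 7840^0.46 = 61.86
g^-0.21 = 3.71^-0.21 = 0.7593
D = 0.0658 × 12.13 × 237.3 × 61.86 × 0.7593 = 8896 m
   = 8.896 km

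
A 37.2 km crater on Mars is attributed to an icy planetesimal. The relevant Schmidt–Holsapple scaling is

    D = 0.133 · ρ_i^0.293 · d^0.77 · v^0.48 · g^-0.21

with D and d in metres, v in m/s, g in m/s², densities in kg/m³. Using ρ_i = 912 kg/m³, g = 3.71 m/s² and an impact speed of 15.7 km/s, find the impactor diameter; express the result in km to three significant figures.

Rearranging for d: d = [D / (0.133 · 912^0.293 · 15700^0.48 · 3.71^-0.21)]^(1/0.77).
D = 37200 m.
912^0.293 = 7.367
15700^0.48 = 103.3
3.71^-0.21 = 0.7593
Denominator = 0.133 × 7.367 × 103.3 × 0.7593 = 76.85
D / 76.85 = 37200 / 76.85 = 484.1
d = 484.1^(1/0.77) = 484.1^1.2987 = 3068 m

d ≈ 3.07 km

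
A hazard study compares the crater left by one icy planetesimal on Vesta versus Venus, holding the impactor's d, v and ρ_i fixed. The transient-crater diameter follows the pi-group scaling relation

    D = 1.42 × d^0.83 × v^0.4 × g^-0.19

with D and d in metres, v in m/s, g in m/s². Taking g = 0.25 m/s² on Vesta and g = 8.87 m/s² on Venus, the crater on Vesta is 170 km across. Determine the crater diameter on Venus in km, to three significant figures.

All impactor-dependent factors cancel in the ratio, leaving D_Venus/D_Vesta = (g_Venus/g_Vesta)^-0.19.
(8.87/0.25)^-0.19 = 35.48^-0.19 = 0.5076
D_Venus = 0.5076 × 170 km = 86.3 km

D ≈ 86.3 km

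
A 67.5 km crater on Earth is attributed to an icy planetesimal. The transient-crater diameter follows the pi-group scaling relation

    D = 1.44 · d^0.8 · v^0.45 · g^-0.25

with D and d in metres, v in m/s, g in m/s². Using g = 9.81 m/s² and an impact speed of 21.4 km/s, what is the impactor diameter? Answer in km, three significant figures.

Rearranging for d: d = [D / (1.44 · 21400^0.45 · 9.81^-0.25)]^(1/0.8).
D = 67500 m.
21400^0.45 = 88.86
9.81^-0.25 = 0.5650
Denominator = 1.44 × 88.86 × 0.5650 = 72.30
D / 72.30 = 67500 / 72.30 = 933.6
d = 933.6^(1/0.8) = 933.6^1.25 = 5161 m

d ≈ 5.16 km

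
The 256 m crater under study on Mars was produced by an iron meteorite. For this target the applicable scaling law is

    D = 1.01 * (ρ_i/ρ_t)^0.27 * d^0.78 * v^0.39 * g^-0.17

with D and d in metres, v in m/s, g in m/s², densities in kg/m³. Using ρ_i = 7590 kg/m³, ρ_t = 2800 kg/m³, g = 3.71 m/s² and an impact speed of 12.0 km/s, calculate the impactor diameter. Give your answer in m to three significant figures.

d ≈ 10.4 m

Rearranging for d: d = [D / (1.01 · (7590/2800)^0.27 · 12000^0.39 · 3.71^-0.17)]^(1/0.78).
(7590/2800)^0.27 = 1.309
12000^0.39 = 38.98
3.71^-0.17 = 0.8002
Denominator = 1.01 × 1.309 × 38.98 × 0.8002 = 41.24
D / 41.24 = 256 / 41.24 = 6.208
d = 6.208^(1/0.78) = 6.208^1.2821 = 10.39 m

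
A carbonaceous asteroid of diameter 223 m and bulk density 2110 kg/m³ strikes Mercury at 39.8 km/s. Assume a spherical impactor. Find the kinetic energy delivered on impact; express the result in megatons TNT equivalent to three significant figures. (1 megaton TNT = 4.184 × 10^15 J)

v = 39800 m/s.
Mass m = (π/6) ρ d³ = (π/6) × 2110 × (223)³ = 1.225 × 10^10 kg
E = ½ m v² = 0.5 × 1.225 × 10^10 × (39800)² = 9.702 × 10^18 J
   = 9.702 × 10^18 / 4.184×10^15 = 2319 Mt

E ≈ 2320 Mt TNT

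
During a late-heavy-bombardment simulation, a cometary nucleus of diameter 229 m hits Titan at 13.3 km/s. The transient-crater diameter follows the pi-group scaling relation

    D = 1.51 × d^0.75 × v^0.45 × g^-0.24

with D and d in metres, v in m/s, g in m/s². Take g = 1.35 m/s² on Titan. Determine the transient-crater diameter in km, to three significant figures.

D ≈ 5.93 km

In SI units: v = 13300 m/s.
d^0.75 = 229^0.75 = 58.87
v^0.45 = 13300^0.45 = 71.74
g^-0.24 = 1.35^-0.24 = 0.9305
D = 1.51 × 58.87 × 71.74 × 0.9305 = 5934 m
   = 5.934 km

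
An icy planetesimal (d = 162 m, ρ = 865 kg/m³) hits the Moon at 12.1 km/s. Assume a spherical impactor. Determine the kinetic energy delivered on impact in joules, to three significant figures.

E ≈ 1.41 × 10^17 J

v = 12100 m/s.
Mass m = (π/6) ρ d³ = (π/6) × 865 × (162)³ = 1.926 × 10^9 kg
E = ½ m v² = 0.5 × 1.926 × 10^9 × (12100)² = 1.410 × 10^17 J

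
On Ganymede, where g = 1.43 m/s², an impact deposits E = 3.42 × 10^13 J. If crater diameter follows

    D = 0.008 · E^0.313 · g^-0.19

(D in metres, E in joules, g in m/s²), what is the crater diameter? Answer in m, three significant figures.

E^0.313 = (3.42 × 10^13)^0.313 = 1.722 × 10^4
g^-0.19 = 1.43^-0.19 = 0.9343
D = 0.008 × 1.722 × 10^4 × 0.9343 = 128.7 m

D ≈ 129 m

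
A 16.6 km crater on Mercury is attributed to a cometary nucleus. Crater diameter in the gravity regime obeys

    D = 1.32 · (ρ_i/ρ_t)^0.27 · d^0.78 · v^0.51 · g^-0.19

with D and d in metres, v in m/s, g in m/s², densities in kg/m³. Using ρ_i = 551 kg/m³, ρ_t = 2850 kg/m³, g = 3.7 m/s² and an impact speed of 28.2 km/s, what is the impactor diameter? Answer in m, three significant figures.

Rearranging for d: d = [D / (1.32 · (551/2850)^0.27 · 28200^0.51 · 3.7^-0.19)]^(1/0.78).
D = 16600 m.
(551/2850)^0.27 = 0.6417
28200^0.51 = 186.0
3.7^-0.19 = 0.7799
Denominator = 1.32 × 0.6417 × 186.0 × 0.7799 = 122.9
D / 122.9 = 16600 / 122.9 = 135.1
d = 135.1^(1/0.78) = 135.1^1.2821 = 539.2 m

d ≈ 539 m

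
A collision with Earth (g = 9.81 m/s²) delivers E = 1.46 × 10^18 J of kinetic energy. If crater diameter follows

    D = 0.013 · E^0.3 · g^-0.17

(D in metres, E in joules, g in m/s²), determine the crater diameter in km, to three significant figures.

E^0.3 = (1.46 × 10^18)^0.3 = 2.814 × 10^5
g^-0.17 = 9.81^-0.17 = 0.6783
D = 0.013 × 2.814 × 10^5 × 0.6783 = 2481 m
   = 2.481 km

D ≈ 2.48 km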